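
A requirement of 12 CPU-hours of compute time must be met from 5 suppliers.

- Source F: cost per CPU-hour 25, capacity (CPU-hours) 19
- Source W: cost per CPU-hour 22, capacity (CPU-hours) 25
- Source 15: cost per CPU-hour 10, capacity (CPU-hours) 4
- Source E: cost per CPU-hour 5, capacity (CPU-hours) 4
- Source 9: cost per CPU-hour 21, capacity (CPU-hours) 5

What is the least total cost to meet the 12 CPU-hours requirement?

Fill from the cheapest supplier first.
Source E (5): use full 4 ; 8 CPU-hours to go.
Take 4 from Source 15 at 10 ; need 4 more.
Source 9 at 21: take 4 of its 5 ; requirement met.
Source W, Source F: unused.
Cost = 4×5 + 4×10 + 4×21 = 144.

144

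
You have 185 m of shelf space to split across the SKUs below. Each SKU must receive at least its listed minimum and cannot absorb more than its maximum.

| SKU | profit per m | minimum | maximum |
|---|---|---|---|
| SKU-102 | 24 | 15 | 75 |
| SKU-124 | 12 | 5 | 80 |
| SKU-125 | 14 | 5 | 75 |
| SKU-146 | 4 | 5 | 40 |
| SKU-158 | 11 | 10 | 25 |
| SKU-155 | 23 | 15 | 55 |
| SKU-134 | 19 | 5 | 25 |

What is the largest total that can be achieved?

3870

Meeting every minimum uses 15+5+5+5+10+15+5 = 60 m, leaving 125.
Rank by profit per m: SKU-102 24 > SKU-155 23 > SKU-134 19 > SKU-125 14 > SKU-124 12 > SKU-158 11 > SKU-146 4.
Give SKU-102 60 more to hit its cap of 75 — 65 left.
Give SKU-155 40 more to hit its cap of 55 — 25 left.
SKU-134: +20 to 25 (cap) — 5 left.
Only 5 left; SKU-125 takes them to reach 10.
Total = 24×75 + 12×5 + 14×10 + 4×5 + 11×10 + 23×55 + 19×25 = 3870.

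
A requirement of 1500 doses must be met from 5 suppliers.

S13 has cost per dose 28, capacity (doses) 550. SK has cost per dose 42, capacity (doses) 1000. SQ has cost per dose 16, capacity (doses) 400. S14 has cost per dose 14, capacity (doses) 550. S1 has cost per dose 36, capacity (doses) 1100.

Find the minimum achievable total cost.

29500

Use suppliers in increasing cost order.
S14 (14): use full 550 ; 950 doses to go.
Take 400 from SQ at 16 ; need 550 more.
S13 at 28: take all 550 doses ; 0 still needed.
S1, SK: unused.
Cost = 550×14 + 400×16 + 550×28 = 29500.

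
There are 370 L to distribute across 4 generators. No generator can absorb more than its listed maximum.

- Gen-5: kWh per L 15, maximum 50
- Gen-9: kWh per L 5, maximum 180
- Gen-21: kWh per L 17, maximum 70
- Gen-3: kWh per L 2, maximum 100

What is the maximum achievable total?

2980

Highest kWh per L first: Gen-21 17 > Gen-5 15 > Gen-9 5 > Gen-3 2.
Give Gen-21 70 to hit its cap of 70 — 300 left.
Gen-5 takes 50 to reach its cap of 50 — 250 left.
Give Gen-9 180 to hit its cap of 180 — 70 left.
Gen-3 has room for 100 but only 70 remain, so it gets 70.
Total = 15×50 + 5×180 + 17×70 + 2×70 = 2980.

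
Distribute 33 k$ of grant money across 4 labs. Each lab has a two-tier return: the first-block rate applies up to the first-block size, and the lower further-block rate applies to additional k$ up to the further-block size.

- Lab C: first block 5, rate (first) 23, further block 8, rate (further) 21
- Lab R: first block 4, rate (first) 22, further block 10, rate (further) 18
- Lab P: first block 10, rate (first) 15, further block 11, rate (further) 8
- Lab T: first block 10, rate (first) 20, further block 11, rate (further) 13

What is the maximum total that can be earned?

Rank every tier by rate: Lab C/T1 23 > Lab R/T1 22 > Lab C/T2 21 > Lab T/T1 20 > Lab R/T2 18 > Lab P/T1 15 > Lab T/T2 13 > Lab P/T2 8.
Lab C T1 at 23: fill all 5 ; 28 left.
Fill Lab R T1 block (4 at 22) ; 24 left.
Lab C/T2 (21): +8 ; 16 left.
Lab T/T1 (20): +10 ; 6 left.
6 remain; put them into Lab R T2 at 18.
Total = 23×5 + 22×4 + 21×8 + 20×10 + 18×6 = 679.

679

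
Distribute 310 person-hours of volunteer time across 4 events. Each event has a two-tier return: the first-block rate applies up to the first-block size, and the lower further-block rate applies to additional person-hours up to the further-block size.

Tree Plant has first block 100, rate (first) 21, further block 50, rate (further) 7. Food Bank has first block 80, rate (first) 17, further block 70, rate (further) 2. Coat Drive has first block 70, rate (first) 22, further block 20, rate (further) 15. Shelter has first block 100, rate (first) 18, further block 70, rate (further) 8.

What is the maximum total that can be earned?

Order all 8 blocks by rate: Coat Drive/tier1 22 > Tree Plant/tier1 21 > Shelter/tier1 18 > Food Bank/tier1 17 > Coat Drive/tier2 15 > Shelter/tier2 8 > Tree Plant/tier2 7 > Food Bank/tier2 2.
Fill Coat Drive tier1 block (70 at 22) → 240 left.
Fill Tree Plant tier1 block (100 at 21) → 140 left.
Shelter tier1 at 18: fill all 100 → 40 left.
Food Bank tier1 at 17: only 40 left, fill 40.
Total = 22×70 + 21×100 + 18×100 + 17×40 = 6120.

6120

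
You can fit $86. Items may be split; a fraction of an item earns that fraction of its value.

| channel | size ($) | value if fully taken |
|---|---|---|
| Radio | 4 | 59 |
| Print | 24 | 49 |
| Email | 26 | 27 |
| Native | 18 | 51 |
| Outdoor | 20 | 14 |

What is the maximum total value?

Best value per unit of size first: Radio 59/4≈14.8, Native 51/18≈2.83, Print 49/24≈2.04, Email 27/26≈1.04, Outdoor 14/20≈0.7.
Radio: take in full, 4 $ for value 59 — 82 left.
All 18 $ of Native fit (value 51) — 64 remain.
All 24 $ of Print fit (value 49) — 40 remain.
Email: take in full, 26 $ for value 27 — 14 left.
Fill the last 14 $ with part of Outdoor: 14/20 of it earns 9.8.
Total value = 195.8.

195.8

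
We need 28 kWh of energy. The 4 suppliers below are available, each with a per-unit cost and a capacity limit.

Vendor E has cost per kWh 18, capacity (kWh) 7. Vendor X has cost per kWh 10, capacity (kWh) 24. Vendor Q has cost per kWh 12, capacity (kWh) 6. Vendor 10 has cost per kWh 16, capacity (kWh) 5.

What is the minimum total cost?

288

Cheapest first:
Vendor X at 10: take all 24 kWh → 4 still needed.
Vendor Q (12): take the remaining 4 → done.
Vendor 10, Vendor E: unused.
Cost = 24×10 + 4×12 = 288.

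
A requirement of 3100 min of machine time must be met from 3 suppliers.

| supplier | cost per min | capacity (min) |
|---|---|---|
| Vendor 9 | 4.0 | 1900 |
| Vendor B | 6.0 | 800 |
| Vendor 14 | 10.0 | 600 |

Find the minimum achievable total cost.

16400

Fill from the cheapest supplier first.
Vendor 9 at 4.0: take all 1900 min → 1200 still needed.
Take 800 from Vendor B at 6.0 → need 400 more.
Take 400 from Vendor 14 at 10.0 to finish.
Cost = 1900×4.0 + 800×6.0 + 400×10.0 = 16400.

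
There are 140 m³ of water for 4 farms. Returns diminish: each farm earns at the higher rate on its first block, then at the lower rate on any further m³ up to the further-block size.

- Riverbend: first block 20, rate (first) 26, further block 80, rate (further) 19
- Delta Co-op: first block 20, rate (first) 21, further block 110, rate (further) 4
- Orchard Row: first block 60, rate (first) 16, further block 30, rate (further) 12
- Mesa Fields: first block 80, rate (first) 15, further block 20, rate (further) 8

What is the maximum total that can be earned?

Order all 8 blocks by rate: Riverbend/tier1 26 > Delta Co-op/tier1 21 > Riverbend/tier2 19 > Orchard Row/tier1 16 > Mesa Fields/tier1 15 > Orchard Row/tier2 12 > Mesa Fields/tier2 8 > Delta Co-op/tier2 4.
Riverbend/tier1 (26): +20 → 120 left.
Delta Co-op/tier1 (21): +20 → 100 left.
Riverbend tier2 at 19: fill all 80 → 20 left.
Orchard Row/tier1: +20 of 60 at 16; pool empty.
Total = 26×20 + 21×20 + 19×80 + 16×20 = 2780.

2780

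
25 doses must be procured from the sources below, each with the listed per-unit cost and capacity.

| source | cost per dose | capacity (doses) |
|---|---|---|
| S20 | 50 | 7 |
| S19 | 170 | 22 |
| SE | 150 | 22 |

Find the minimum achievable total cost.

Fill from the cheapest source first.
Take 7 from S20 at 50 ; need 18 more.
SE at 150: take 18 of its 22 ; requirement met.
S19: unused.
Cost = 7×50 + 18×150 = 3050.

3050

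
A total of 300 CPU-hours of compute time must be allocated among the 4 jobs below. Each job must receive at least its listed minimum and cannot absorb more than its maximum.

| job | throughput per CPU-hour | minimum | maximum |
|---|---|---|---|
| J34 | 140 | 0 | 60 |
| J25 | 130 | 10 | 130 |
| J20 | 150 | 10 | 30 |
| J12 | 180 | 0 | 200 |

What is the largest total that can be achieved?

Meeting every minimum uses 0+10+10+0 = 20 CPU-hours, leaving 280.
Rank by throughput per CPU-hour: J12 180 > J20 150 > J34 140 > J25 130.
J12: +200 to 200 (cap) ; 80 left.
Give J20 20 more to hit its cap of 30 ; 60 left.
J34 takes 60 more to reach its cap of 60 ; 0 left.
Total = 140×60 + 130×10 + 150×30 + 180×200 = 50200.

50200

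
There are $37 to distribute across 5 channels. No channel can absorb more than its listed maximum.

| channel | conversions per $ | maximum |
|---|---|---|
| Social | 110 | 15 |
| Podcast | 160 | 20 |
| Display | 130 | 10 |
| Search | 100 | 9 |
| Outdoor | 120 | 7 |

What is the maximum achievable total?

5340

Highest conversions per $ first: Podcast 160 > Display 130 > Outdoor 120 > Social 110 > Search 100.
Podcast: +20 to 20 (cap) — 17 left.
Give Display 10 to hit its cap of 10 — 7 left.
Outdoor: +7 to 7 (cap) — 0 left.
Total = 160×20 + 130×10 + 120×7 = 5340.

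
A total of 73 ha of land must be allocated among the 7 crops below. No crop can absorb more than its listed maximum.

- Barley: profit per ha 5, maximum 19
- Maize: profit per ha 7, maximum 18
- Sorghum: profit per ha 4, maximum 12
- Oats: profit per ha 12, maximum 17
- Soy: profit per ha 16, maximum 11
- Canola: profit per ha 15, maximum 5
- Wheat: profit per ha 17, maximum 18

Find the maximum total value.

Rank by profit per ha: Wheat 17 > Soy 16 > Canola 15 > Oats 12 > Maize 7 > Barley 5 > Sorghum 4.
Wheat: +18 to 18 (cap) — 55 left.
Soy takes 11 to reach its cap of 11 — 44 left.
Canola: +5 to 5 (cap) — 39 left.
Give Oats 17 to hit its cap of 17 — 22 left.
Give Maize 18 to hit its cap of 18 — 4 left.
Barley has room for 19 but only 4 remain, so it gets 4.
Total = 5×4 + 7×18 + 12×17 + 16×11 + 15×5 + 17×18 = 907.

907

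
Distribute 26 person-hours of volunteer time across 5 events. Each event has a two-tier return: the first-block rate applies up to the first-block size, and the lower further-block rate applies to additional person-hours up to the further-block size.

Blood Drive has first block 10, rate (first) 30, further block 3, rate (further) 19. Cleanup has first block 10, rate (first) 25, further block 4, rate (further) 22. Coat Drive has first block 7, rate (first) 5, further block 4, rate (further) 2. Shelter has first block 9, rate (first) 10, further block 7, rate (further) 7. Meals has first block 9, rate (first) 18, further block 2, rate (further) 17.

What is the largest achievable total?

Treat each block as its own option and order by rate: Blood Drive/T1 30 > Cleanup/T1 25 > Cleanup/T2 22 > Blood Drive/T2 19 > Meals/T1 18 > Meals/T2 17 > Shelter/T1 10 > Shelter/T2 7 > Coat Drive/T1 5 > Coat Drive/T2 2.
Blood Drive/T1 (30): +10 ; 16 left.
Fill Cleanup T1 block (10 at 25) ; 6 left.
Cleanup/T2 (22): +4 ; 2 left.
2 remain; put them into Blood Drive T2 at 19.
Total = 30×10 + 25×10 + 22×4 + 19×2 = 676.

676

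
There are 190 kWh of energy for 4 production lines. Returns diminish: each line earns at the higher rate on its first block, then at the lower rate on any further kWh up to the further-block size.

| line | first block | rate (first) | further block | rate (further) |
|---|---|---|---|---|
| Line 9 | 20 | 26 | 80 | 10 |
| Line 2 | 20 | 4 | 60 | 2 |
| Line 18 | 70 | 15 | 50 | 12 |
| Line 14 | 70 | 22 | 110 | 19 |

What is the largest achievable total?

3960

Treat each block as its own option and order by rate: Line 9/T1 26 > Line 14/T1 22 > Line 14/T2 19 > Line 18/T1 15 > Line 18/T2 12 > Line 9/T2 10 > Line 2/T1 4 > Line 2/T2 2.
Fill Line 9 T1 block (20 at 26) ; 170 left.
Line 14 T1 at 22: fill all 70 ; 100 left.
100 remain; put them into Line 14 T2 at 19.
Total = 26×20 + 22×70 + 19×100 = 3960.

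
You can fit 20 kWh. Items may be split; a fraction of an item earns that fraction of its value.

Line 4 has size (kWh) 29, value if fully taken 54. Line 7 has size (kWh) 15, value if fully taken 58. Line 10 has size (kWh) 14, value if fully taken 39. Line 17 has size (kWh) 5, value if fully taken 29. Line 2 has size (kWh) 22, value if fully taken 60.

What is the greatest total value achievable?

87

Best value per unit of size first: Line 17 29/5≈5.8, Line 7 58/15≈3.87, Line 10 39/14≈2.79, Line 2 60/22≈2.73, Line 4 54/29≈1.86.
Line 17: take in full, 5 kWh for value 29 → 15 left.
All 15 kWh of Line 7 fit (value 58) → 0 remain.
Total value = 87.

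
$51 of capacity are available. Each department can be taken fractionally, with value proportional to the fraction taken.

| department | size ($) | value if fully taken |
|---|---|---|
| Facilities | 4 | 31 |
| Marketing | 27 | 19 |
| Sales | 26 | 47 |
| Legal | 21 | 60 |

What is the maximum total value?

138

Best value per unit of size first: Facilities 31/4≈7.75, Legal 60/21≈2.86, Sales 47/26≈1.81, Marketing 19/27≈0.704.
All 4 $ of Facilities fit (value 31) ; 47 remain.
All 21 $ of Legal fit (value 60) ; 26 remain.
Take all of Sales (26 $, value 47) ; 0 $ left.
Total value = 138.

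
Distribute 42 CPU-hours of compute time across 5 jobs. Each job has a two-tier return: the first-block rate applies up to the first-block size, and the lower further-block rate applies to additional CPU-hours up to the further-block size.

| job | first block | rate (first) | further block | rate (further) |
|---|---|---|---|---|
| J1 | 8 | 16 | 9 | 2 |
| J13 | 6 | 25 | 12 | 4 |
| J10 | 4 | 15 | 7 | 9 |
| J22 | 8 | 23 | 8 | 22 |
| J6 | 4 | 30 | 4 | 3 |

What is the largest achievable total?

854

Treat each block as its own option and order by rate: J6/T1 30 > J13/T1 25 > J22/T1 23 > J22/T2 22 > J1/T1 16 > J10/T1 15 > J10/T2 9 > J13/T2 4 > J6/T2 3 > J1/T2 2.
J6 T1 at 30: fill all 4 — 38 left.
J13 T1 at 25: fill all 6 — 32 left.
Fill J22 T1 block (8 at 23) — 24 left.
J22 T2 at 22: fill all 8 — 16 left.
J1/T1 (16): +8 — 8 left.
J10/T1 (15): +4 — 4 left.
J10 T2 at 9: only 4 left, fill 4.
Total = 30×4 + 25×6 + 23×8 + 22×8 + 16×8 + 15×4 + 9×4 = 854.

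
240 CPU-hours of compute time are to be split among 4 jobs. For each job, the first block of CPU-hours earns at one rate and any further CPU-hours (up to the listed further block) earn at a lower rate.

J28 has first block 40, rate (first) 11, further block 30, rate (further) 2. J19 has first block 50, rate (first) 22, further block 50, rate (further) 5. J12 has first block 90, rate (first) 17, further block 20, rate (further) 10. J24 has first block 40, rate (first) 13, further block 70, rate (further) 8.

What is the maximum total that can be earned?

Order all 8 blocks by rate: J19/tier1 22 > J12/tier1 17 > J24/tier1 13 > J28/tier1 11 > J12/tier2 10 > J24/tier2 8 > J19/tier2 5 > J28/tier2 2.
Fill J19 tier1 block (50 at 22) → 190 left.
J12 tier1 at 17: fill all 90 → 100 left.
Fill J24 tier1 block (40 at 13) → 60 left.
J28/tier1 (11): +40 → 20 left.
J12/tier2 (10): +20 → 0 left.
Total = 22×50 + 17×90 + 13×40 + 11×40 + 10×20 = 3790.

3790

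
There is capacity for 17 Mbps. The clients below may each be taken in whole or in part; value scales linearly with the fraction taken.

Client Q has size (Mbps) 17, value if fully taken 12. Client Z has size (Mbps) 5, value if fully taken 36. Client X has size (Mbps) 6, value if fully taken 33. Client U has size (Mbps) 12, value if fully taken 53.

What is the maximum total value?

95.5

Rank by value-to-size ratio: Client Z 36/5≈7.2, Client X 33/6≈5.5, Client U 53/12≈4.42, Client Q 12/17≈0.706.
Client Z: take in full, 5 Mbps for value 36 ; 12 left.
Take all of Client X (6 Mbps, value 33) ; 6 Mbps left.
6 Mbps left: a 6/12 share of Client U gives 53×6/12 = 26.5.
Total value = 95.5.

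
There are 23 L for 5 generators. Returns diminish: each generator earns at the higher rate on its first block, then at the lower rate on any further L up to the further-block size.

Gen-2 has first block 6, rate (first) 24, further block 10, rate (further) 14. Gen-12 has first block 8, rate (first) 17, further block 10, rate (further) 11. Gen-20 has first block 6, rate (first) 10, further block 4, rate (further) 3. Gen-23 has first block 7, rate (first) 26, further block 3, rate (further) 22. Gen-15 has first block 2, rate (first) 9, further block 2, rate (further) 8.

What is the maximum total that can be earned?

511

Rank every tier by rate: Gen-23/tier1 26 > Gen-2/tier1 24 > Gen-23/tier2 22 > Gen-12/tier1 17 > Gen-2/tier2 14 > Gen-12/tier2 11 > Gen-20/tier1 10 > Gen-15/tier1 9 > Gen-15/tier2 8 > Gen-20/tier2 3.
Fill Gen-23 tier1 block (7 at 26) ; 16 left.
Gen-2/tier1 (24): +6 ; 10 left.
Gen-23/tier2 (22): +3 ; 7 left.
7 remain; put them into Gen-12 tier1 at 17.
Total = 26×7 + 24×6 + 22×3 + 17×7 = 511.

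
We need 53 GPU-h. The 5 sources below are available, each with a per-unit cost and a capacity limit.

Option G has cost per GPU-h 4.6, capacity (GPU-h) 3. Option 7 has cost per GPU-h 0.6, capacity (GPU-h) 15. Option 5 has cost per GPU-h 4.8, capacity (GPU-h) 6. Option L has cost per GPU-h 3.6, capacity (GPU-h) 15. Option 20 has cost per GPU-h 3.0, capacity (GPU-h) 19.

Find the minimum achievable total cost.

Cheapest first:
Option 7 at 0.6: take all 15 GPU-h — 38 still needed.
Option 20 at 3.0: take all 19 GPU-h — 19 still needed.
Option L (3.6): use full 15 — 4 GPU-h to go.
Take 3 from Option G at 4.6 — need 1 more.
Option 5 (4.8): take the remaining 1 — done.
Cost = 15×0.6 + 19×3.0 + 15×3.6 + 3×4.6 + 1×4.8 = 138.6.

138.6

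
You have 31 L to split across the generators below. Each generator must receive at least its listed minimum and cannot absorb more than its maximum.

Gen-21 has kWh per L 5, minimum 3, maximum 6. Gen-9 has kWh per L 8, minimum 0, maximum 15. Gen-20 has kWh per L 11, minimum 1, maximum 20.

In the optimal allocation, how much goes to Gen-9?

8

Meeting every minimum uses 3+0+1 = 4 L, leaving 27.
Rank by kWh per L: Gen-20 11 > Gen-9 8 > Gen-21 5.
Gen-20: +19 to 20 (cap) ; 8 left.
Gen-9: +8 (room for 15) → 8. Pool exhausted.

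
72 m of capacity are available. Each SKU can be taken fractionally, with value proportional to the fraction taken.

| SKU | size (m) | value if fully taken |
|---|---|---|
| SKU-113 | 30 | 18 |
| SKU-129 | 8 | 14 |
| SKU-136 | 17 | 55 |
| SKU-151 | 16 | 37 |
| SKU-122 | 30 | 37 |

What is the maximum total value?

Sort by value density: SKU-136 55/17≈3.24, SKU-151 37/16≈2.31, SKU-129 14/8≈1.75, SKU-122 37/30≈1.23, SKU-113 18/30≈0.6.
All 17 m of SKU-136 fit (value 55) → 55 remain.
SKU-151: take in full, 16 m for value 37 → 39 left.
SKU-129: take in full, 8 m for value 14 → 31 left.
Take all of SKU-122 (30 m, value 37) → 1 m left.
Fill the last 1 m with part of SKU-113: 1/30 of it earns 0.6.
Total value = 143.6.

143.6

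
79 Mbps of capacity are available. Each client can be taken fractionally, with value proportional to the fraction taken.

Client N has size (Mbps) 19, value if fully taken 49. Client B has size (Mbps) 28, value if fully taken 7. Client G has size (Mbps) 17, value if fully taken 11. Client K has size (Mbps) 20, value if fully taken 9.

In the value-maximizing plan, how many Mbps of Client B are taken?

Best value per unit of size first: Client N 49/19≈2.58, Client G 11/17≈0.647, Client K 9/20≈0.45, Client B 7/28≈0.25.
All 19 Mbps of Client N fit (value 49) ; 60 remain.
Take all of Client G (17 Mbps, value 11) ; 43 Mbps left.
Client K: take in full, 20 Mbps for value 9 ; 23 left.
Only 23 Mbps remain; take 23/28 of Client B for value 7×23/28 = 5.75.

23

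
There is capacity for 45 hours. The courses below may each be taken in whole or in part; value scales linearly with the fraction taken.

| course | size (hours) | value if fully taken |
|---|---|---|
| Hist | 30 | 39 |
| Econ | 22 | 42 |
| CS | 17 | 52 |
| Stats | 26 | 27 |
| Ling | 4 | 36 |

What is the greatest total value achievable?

132.6

Sort by value density: Ling 36/4≈9, CS 52/17≈3.06, Econ 42/22≈1.91, Hist 39/30≈1.3, Stats 27/26≈1.04.
Take all of Ling (4 hours, value 36) → 41 hours left.
All 17 hours of CS fit (value 52) → 24 remain.
All 22 hours of Econ fit (value 42) → 2 remain.
2 hours left: a 2/30 share of Hist gives 39×2/30 = 2.6.
Total value = 132.6.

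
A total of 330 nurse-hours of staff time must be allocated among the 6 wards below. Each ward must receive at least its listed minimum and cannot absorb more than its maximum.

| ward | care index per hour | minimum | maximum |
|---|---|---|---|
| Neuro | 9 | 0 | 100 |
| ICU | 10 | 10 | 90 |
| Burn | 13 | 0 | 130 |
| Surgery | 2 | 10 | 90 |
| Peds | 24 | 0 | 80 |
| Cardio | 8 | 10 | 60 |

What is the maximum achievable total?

Meeting every minimum uses 0+10+0+10+0+10 = 30 nurse-hours, leaving 300.
Order the wards by care index per hour: Peds 24 > Burn 13 > ICU 10 > Neuro 9 > Cardio 8 > Surgery 2.
Give Peds 80 more to hit its cap of 80 → 220 left.
Burn takes 130 more to reach its cap of 130 → 90 left.
ICU: +80 to 90 (cap) → 10 left.
Only 10 left; Neuro takes them to reach 10.
Total = 9×10 + 10×90 + 13×130 + 2×10 + 24×80 + 8×10 = 4700.

4700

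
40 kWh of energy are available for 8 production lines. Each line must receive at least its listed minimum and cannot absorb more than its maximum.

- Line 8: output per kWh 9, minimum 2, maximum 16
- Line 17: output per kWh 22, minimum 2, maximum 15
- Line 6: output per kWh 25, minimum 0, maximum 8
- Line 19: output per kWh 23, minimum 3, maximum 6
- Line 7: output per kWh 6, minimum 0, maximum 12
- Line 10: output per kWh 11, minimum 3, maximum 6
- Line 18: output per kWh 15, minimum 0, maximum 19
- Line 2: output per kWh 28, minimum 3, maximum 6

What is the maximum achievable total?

887

Meeting every minimum uses 2+2+0+3+0+3+0+3 = 13 kWh, leaving 27.
Highest output per kWh first: Line 2 28 > Line 6 25 > Line 19 23 > Line 17 22 > Line 18 15 > Line 10 11 > Line 8 9 > Line 7 6.
Line 2: +3 to 6 (cap) ; 24 left.
Line 6 takes 8 more to reach its cap of 8 ; 16 left.
Line 19: +3 to 6 (cap) ; 13 left.
Give Line 17 13 more to hit its cap of 15 ; 0 left.
Total = 9×2 + 22×15 + 25×8 + 23×6 + 11×3 + 28×6 = 887.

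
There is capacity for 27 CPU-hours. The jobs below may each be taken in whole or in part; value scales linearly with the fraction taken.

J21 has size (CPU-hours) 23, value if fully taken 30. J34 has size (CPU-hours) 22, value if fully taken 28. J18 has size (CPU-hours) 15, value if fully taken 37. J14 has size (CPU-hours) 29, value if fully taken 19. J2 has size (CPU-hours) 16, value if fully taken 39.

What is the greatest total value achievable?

Sort by value density: J18 37/15≈2.47, J2 39/16≈2.44, J21 30/23≈1.3, J34 28/22≈1.27, J14 19/29≈0.655.
Take all of J18 (15 CPU-hours, value 37) ; 12 CPU-hours left.
Only 12 CPU-hours remain; take 12/16 of J2 for value 39×12/16 = 29.25.
Total value = 66.25.

66.25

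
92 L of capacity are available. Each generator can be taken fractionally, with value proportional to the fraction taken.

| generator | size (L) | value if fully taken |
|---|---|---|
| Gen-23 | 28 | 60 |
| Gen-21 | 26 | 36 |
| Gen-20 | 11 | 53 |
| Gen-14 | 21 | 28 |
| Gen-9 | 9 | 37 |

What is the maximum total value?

210

Sort by value density: Gen-20 53/11≈4.82, Gen-9 37/9≈4.11, Gen-23 60/28≈2.14, Gen-21 36/26≈1.38, Gen-14 28/21≈1.33.
All 11 L of Gen-20 fit (value 53) ; 81 remain.
All 9 L of Gen-9 fit (value 37) ; 72 remain.
All 28 L of Gen-23 fit (value 60) ; 44 remain.
All 26 L of Gen-21 fit (value 36) ; 18 remain.
Fill the last 18 L with part of Gen-14: 18/21 of it earns 24.
Total value = 210.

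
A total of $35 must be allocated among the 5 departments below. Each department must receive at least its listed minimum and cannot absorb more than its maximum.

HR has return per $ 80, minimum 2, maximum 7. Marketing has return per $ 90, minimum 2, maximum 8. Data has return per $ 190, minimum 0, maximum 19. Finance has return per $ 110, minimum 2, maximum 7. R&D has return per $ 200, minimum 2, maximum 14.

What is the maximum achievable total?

6210

Meeting every minimum uses 2+2+0+2+2 = 8 $, leaving 27.
Rank by return per $: R&D 200 > Data 190 > Finance 110 > Marketing 90 > HR 80.
R&D: +12 to 14 (cap) → 15 left.
Data: +15 (room for 19) → 15. Pool exhausted.
Total = 80×2 + 90×2 + 190×15 + 110×2 + 200×14 = 6210.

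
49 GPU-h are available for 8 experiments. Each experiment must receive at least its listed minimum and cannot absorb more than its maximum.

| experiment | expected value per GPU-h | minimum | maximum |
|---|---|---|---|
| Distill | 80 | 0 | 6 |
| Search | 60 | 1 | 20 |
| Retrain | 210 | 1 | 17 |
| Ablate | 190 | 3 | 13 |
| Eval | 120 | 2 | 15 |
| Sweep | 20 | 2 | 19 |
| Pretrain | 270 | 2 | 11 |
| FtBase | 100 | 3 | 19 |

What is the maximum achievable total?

Meeting every minimum uses 0+1+1+3+2+2+2+3 = 14 GPU-h, leaving 35.
Rank by expected value per GPU-h: Pretrain 270 > Retrain 210 > Ablate 190 > Eval 120 > FtBase 100 > Distill 80 > Search 60 > Sweep 20.
Give Pretrain 9 more to hit its cap of 11 — 26 left.
Retrain: +16 to 17 (cap) — 10 left.
Give Ablate 10 more to hit its cap of 13 — 0 left.
Total = 60×1 + 210×17 + 190×13 + 120×2 + 20×2 + 270×11 + 100×3 = 9650.

9650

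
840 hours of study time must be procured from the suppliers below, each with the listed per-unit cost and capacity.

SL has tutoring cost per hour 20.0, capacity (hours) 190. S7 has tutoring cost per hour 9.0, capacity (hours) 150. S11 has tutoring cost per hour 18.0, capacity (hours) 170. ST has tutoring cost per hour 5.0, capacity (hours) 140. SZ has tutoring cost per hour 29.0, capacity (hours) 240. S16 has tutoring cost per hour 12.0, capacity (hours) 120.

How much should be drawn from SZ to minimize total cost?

Cheapest first:
Take 140 from ST at 5.0 ; need 700 more.
S7 at 9.0: take all 150 hours ; 550 still needed.
S16 at 12.0: take all 120 hours ; 430 still needed.
Take 170 from S11 at 18.0 ; need 260 more.
Take 190 from SL at 20.0 ; need 70 more.
Take 70 from SZ at 29.0 to finish.

70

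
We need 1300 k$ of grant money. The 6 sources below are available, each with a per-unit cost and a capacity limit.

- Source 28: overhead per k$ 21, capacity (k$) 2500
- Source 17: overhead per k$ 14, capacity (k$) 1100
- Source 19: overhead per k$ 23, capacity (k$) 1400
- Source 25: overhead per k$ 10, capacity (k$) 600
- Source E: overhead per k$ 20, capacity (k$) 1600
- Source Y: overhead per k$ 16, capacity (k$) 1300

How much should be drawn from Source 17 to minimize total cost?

Use sources in increasing cost order.
Source 25 (10): use full 600 — 700 k$ to go.
Take 700 from Source 17 at 14 to finish.
Source Y, Source E, Source 28, Source 19: unused.

700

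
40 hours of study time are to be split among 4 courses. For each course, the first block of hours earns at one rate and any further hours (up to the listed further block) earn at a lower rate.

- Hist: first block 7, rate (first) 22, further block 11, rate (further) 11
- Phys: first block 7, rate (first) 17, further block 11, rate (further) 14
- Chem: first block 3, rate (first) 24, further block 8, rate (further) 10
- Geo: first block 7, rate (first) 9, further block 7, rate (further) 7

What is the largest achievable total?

630

Rank every tier by rate: Chem/first 24 > Hist/first 22 > Phys/first 17 > Phys/second 14 > Hist/second 11 > Chem/second 10 > Geo/first 9 > Geo/second 7.
Chem/first (24): +3 ; 37 left.
Hist first at 22: fill all 7 ; 30 left.
Fill Phys first block (7 at 17) ; 23 left.
Phys second at 14: fill all 11 ; 12 left.
Hist second at 11: fill all 11 ; 1 left.
1 remain; put them into Chem second at 10.
Total = 24×3 + 22×7 + 17×7 + 14×11 + 11×11 + 10×1 = 630.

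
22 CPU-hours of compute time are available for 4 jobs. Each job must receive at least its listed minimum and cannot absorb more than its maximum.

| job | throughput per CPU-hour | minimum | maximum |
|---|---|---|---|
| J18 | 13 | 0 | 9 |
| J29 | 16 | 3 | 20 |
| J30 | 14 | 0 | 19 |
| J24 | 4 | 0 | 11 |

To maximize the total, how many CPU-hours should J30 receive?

Meeting every minimum uses 0+3+0+0 = 3 CPU-hours, leaving 19.
Rank by throughput per CPU-hour: J29 16 > J30 14 > J18 13 > J24 4.
Give J29 17 more to hit its cap of 20 ; 2 left.
Only 2 left; J30 takes them to reach 2.

2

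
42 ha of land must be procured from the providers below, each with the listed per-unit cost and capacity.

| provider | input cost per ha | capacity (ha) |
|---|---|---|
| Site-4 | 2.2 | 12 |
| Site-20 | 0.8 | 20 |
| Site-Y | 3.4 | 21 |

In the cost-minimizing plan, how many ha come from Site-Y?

10

Use providers in increasing cost order.
Site-20 (0.8): use full 20 → 22 ha to go.
Site-4 at 2.2: take all 12 ha → 10 still needed.
Take 10 from Site-Y at 3.4 to finish.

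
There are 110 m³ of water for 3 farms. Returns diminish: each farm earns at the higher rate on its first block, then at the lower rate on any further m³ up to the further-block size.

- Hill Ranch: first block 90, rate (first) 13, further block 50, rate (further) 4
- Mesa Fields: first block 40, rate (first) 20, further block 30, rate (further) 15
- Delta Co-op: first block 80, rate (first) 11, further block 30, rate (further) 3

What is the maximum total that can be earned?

1770

Treat each block as its own option and order by rate: Mesa Fields/T1 20 > Mesa Fields/T2 15 > Hill Ranch/T1 13 > Delta Co-op/T1 11 > Hill Ranch/T2 4 > Delta Co-op/T2 3.
Mesa Fields T1 at 20: fill all 40 ; 70 left.
Fill Mesa Fields T2 block (30 at 15) ; 40 left.
Hill Ranch T1 at 13: only 40 left, fill 40.
Total = 20×40 + 15×30 + 13×40 = 1770.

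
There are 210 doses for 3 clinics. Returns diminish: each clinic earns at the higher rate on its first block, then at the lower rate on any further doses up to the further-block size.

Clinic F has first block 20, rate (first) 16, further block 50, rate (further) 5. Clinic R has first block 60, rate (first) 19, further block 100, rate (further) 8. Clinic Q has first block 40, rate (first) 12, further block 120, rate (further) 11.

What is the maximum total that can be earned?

Treat each block as its own option and order by rate: Clinic R/T1 19 > Clinic F/T1 16 > Clinic Q/T1 12 > Clinic Q/T2 11 > Clinic R/T2 8 > Clinic F/T2 5.
Fill Clinic R T1 block (60 at 19) → 150 left.
Fill Clinic F T1 block (20 at 16) → 130 left.
Clinic Q/T1 (12): +40 → 90 left.
Clinic Q/T2: +90 of 120 at 11; pool empty.
Total = 19×60 + 16×20 + 12×40 + 11×90 = 2930.

2930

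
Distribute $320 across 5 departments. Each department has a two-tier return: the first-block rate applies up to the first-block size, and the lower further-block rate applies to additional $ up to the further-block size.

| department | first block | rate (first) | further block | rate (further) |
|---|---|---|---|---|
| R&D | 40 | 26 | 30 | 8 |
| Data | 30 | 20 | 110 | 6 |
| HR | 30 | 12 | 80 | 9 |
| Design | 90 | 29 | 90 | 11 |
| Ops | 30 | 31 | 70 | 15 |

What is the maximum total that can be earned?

Treat each block as its own option and order by rate: Ops/T1 31 > Design/T1 29 > R&D/T1 26 > Data/T1 20 > Ops/T2 15 > HR/T1 12 > Design/T2 11 > HR/T2 9 > R&D/T2 8 > Data/T2 6.
Ops T1 at 31: fill all 30 — 290 left.
Fill Design T1 block (90 at 29) — 200 left.
R&D/T1 (26): +40 — 160 left.
Data/T1 (20): +30 — 130 left.
Fill Ops T2 block (70 at 15) — 60 left.
HR/T1 (12): +30 — 30 left.
30 remain; put them into Design T2 at 11.
Total = 31×30 + 29×90 + 26×40 + 20×30 + 15×70 + 12×30 + 11×30 = 6920.

6920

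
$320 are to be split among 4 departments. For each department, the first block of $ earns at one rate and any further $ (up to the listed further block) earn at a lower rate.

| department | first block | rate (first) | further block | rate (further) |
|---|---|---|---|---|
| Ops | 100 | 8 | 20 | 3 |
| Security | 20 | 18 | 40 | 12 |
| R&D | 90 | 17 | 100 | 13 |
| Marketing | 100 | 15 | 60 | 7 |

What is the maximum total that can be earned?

4810

Order all 8 blocks by rate: Security/first 18 > R&D/first 17 > Marketing/first 15 > R&D/second 13 > Security/second 12 > Ops/first 8 > Marketing/second 7 > Ops/second 3.
Security/first (18): +20 → 300 left.
Fill R&D first block (90 at 17) → 210 left.
Marketing/first (15): +100 → 110 left.
R&D/second (13): +100 → 10 left.
Security second at 12: only 10 left, fill 10.
Total = 18×20 + 17×90 + 15×100 + 13×100 + 12×10 = 4810.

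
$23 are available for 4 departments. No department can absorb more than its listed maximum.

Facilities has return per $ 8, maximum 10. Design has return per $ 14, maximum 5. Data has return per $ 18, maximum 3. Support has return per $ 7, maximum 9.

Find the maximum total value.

239

Highest return per $ first: Data 18 > Design 14 > Facilities 8 > Support 7.
Data: +3 to 3 (cap) — 20 left.
Give Design 5 to hit its cap of 5 — 15 left.
Give Facilities 10 to hit its cap of 10 — 5 left.
Only 5 left; Support takes them to reach 5.
Total = 8×10 + 14×5 + 18×3 + 7×5 = 239.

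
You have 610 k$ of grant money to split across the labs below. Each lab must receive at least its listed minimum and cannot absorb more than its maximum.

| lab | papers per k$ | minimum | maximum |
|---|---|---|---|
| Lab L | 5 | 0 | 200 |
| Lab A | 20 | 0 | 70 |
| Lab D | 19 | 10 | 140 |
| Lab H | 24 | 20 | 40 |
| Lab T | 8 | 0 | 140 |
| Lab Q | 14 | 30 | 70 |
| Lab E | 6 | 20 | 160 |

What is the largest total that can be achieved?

Meeting every minimum uses 0+0+10+20+0+30+20 = 80 k$, leaving 530.
Rank by papers per k$: Lab H 24 > Lab A 20 > Lab D 19 > Lab Q 14 > Lab T 8 > Lab E 6 > Lab L 5.
Lab H takes 20 more to reach its cap of 40 → 510 left.
Give Lab A 70 more to hit its cap of 70 → 440 left.
Lab D: +130 to 140 (cap) → 310 left.
Lab Q: +40 to 70 (cap) → 270 left.
Lab T takes 140 more to reach its cap of 140 → 130 left.
Lab E has room for 140 more but only 130 remain, so it gets 150.
Total = 20×70 + 19×140 + 24×40 + 8×140 + 14×70 + 6×150 = 8020.

8020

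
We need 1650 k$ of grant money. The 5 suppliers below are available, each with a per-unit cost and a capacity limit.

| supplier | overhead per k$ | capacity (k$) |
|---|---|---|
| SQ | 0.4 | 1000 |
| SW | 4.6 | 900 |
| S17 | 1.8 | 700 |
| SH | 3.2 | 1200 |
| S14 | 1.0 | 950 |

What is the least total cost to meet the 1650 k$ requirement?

Cheapest first:
Take 1000 from SQ at 0.4 — need 650 more.
Take 650 from S14 at 1.0 to finish.
S17, SH, SW: unused.
Cost = 1000×0.4 + 650×1.0 = 1050.

1050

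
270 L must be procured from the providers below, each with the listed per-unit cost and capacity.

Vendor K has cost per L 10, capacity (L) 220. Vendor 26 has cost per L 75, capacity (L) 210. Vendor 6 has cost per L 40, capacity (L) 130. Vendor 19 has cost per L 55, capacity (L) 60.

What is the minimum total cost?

Use providers in increasing cost order.
Vendor K at 10: take all 220 L ; 50 still needed.
Vendor 6 (40): take the remaining 50 ; done.
Vendor 19, Vendor 26: unused.
Cost = 220×10 + 50×40 = 4200.

4200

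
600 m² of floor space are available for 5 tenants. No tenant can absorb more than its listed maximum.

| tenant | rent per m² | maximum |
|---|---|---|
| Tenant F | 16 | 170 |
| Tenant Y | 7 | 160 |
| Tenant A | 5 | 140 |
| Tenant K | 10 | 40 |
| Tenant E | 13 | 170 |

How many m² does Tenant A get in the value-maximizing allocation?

60

Rank by rent per m²: Tenant F 16 > Tenant E 13 > Tenant K 10 > Tenant Y 7 > Tenant A 5.
Tenant F: +170 to 170 (cap) — 430 left.
Give Tenant E 170 to hit its cap of 170 — 260 left.
Give Tenant K 40 to hit its cap of 40 — 220 left.
Give Tenant Y 160 to hit its cap of 160 — 60 left.
Only 60 left; Tenant A takes them to reach 60.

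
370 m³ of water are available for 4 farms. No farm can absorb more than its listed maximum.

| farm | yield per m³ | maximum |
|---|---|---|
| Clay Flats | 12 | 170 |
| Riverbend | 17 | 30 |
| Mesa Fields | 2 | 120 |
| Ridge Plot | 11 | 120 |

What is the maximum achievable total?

3970

Highest yield per m³ first: Riverbend 17 > Clay Flats 12 > Ridge Plot 11 > Mesa Fields 2.
Riverbend: +30 to 30 (cap) → 340 left.
Clay Flats: +170 to 170 (cap) → 170 left.
Give Ridge Plot 120 to hit its cap of 120 → 50 left.
Only 50 left; Mesa Fields takes them to reach 50.
Total = 12×170 + 17×30 + 2×50 + 11×120 = 3970.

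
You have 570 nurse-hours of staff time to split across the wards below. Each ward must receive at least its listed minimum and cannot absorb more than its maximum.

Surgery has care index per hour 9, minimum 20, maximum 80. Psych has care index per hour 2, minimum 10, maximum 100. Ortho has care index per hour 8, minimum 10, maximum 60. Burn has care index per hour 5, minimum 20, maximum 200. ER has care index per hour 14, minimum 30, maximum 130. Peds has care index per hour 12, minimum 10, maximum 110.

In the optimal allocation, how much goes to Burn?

Meeting every minimum uses 20+10+10+20+30+10 = 100 nurse-hours, leaving 470.
Order the wards by care index per hour: ER 14 > Peds 12 > Surgery 9 > Ortho 8 > Burn 5 > Psych 2.
ER takes 100 more to reach its cap of 130 ; 370 left.
Peds: +100 to 110 (cap) ; 270 left.
Surgery takes 60 more to reach its cap of 80 ; 210 left.
Ortho takes 50 more to reach its cap of 60 ; 160 left.
Only 160 left; Burn takes them to reach 180.

180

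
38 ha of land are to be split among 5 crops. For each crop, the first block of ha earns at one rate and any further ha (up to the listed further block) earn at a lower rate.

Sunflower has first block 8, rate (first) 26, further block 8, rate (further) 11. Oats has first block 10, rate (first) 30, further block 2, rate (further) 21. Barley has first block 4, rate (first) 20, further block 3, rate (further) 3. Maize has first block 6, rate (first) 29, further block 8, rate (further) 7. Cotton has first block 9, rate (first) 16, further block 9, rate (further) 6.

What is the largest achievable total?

Rank every tier by rate: Oats/T1 30 > Maize/T1 29 > Sunflower/T1 26 > Oats/T2 21 > Barley/T1 20 > Cotton/T1 16 > Sunflower/T2 11 > Maize/T2 7 > Cotton/T2 6 > Barley/T2 3.
Oats T1 at 30: fill all 10 → 28 left.
Maize T1 at 29: fill all 6 → 22 left.
Sunflower/T1 (26): +8 → 14 left.
Oats T2 at 21: fill all 2 → 12 left.
Barley T1 at 20: fill all 4 → 8 left.
Cotton/T1: +8 of 9 at 16; pool empty.
Total = 30×10 + 29×6 + 26×8 + 21×2 + 20×4 + 16×8 = 932.

932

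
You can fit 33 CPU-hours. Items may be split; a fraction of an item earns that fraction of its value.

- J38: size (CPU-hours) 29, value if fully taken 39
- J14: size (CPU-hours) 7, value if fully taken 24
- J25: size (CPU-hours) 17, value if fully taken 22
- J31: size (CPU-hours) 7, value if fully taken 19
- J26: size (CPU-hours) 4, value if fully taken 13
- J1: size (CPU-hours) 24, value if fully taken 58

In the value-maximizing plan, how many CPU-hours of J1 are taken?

Rank by value-to-size ratio: J14 24/7≈3.43, J26 13/4≈3.25, J31 19/7≈2.71, J1 58/24≈2.42, J38 39/29≈1.34, J25 22/17≈1.29.
All 7 CPU-hours of J14 fit (value 24) — 26 remain.
Take all of J26 (4 CPU-hours, value 13) — 22 CPU-hours left.
J31: take in full, 7 CPU-hours for value 19 — 15 left.
Only 15 CPU-hours remain; take 15/24 of J1 for value 58×15/24 = 36.25.

15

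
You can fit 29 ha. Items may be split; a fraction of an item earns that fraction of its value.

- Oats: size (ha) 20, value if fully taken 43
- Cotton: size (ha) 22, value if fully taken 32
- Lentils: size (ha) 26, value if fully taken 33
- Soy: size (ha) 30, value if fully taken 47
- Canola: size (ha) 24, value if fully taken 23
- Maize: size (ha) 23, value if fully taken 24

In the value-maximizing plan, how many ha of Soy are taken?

Best value per unit of size first: Oats 43/20≈2.15, Soy 47/30≈1.57, Cotton 32/22≈1.45, Lentils 33/26≈1.27, Maize 24/23≈1.04, Canola 23/24≈0.958.
Oats: take in full, 20 ha for value 43 ; 9 left.
9 ha left: a 9/30 share of Soy gives 47×9/30 = 14.1.

9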